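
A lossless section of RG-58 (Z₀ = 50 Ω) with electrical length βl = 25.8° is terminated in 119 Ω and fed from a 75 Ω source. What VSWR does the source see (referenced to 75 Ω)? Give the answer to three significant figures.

tan(βl) = 0.483
Z_in = Z_0·(Z_L + jZ_0·tanβl)/(Z_0 + jZ_L·tanβl) = 63.2 − j48.5 Ω
Γ_s = (Z_in − Z_s)/(Z_in + Z_s) = (-11.8 − j48.5)/(138 − j48.5), |Γ_s| = 0.341
VSWR = (1 + |Γ_s|)/(1 − |Γ_s|)

VSWR ≈ 2.03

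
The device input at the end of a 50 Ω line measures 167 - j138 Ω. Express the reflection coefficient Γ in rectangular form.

Γ ≈ 0.672 − j0.209

Γ = (Z_L − Z_0)/(Z_L + Z_0) = (117 − j138)/(217 − j138)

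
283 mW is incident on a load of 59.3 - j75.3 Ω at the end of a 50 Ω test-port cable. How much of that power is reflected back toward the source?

P_reflected ≈ 92.5 mW

|Γ| = |(9.3 − j75.3)/(109.3 − j75.3)| = 0.572
|Γ|² = 0.327
P_refl = |Γ|²·P_inc = 92.5 mW, P_del = (1 − |Γ|²)·P_inc = 191 mW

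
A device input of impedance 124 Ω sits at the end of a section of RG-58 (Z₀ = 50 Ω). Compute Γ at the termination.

Γ = 0.425

Γ = (Z_L − Z_0)/(Z_L + Z_0) = (124 − 50)/(124 + 50) = 74/174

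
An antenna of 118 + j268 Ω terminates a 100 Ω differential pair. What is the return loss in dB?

RL ≈ 2.19 dB

Γ = (18 + j268)/(218 + j268), |Γ| = 0.778
RL = −20·log₁₀|Γ| = −20·log₁₀(0.778)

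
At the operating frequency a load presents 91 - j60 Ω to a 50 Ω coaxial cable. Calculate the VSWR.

Γ = (Z_L − Z_0)/(Z_L + Z_0) = (41 − j60)/(141 − j60)
|Γ| = 72.7/153 = 0.474
VSWR = (1 + |Γ|)/(1 − |Γ|) = 1.47/0.526

VSWR ≈ 2.8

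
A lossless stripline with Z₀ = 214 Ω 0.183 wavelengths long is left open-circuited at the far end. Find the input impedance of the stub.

βl = 2π × 0.183 = 65.9°
tan(βl) = 2.23
For an open-circuited stub, Z_in = −jZ_0·cot(βl) = −jZ_0/tan(βl)

Z_in ≈ −j95.8 Ω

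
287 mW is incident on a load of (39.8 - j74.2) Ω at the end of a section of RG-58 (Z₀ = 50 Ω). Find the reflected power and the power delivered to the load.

P_reflected ≈ 119 mW; P_delivered ≈ 168 mW

|Γ| = |(-10.2 − j74.2)/(89.8 − j74.2)| = 0.643
|Γ|² = 0.413
P_refl = |Γ|²·P_inc = 119 mW, P_del = (1 − |Γ|²)·P_inc = 168 mW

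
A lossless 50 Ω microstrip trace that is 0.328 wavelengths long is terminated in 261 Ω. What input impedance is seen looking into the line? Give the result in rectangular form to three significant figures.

Z_in ≈ 12.2 + j25.4 Ω

βl = 2π × 0.328 = 118°
tan(βl) = tan(118°) = -1.87
Z_in = Z_0·(Z_L + jZ_0·tanβl)/(Z_0 + jZ_L·tanβl)
     = 50·(261 − j93.7)/(50 − j489)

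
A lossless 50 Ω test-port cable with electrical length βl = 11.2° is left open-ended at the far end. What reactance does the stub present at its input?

tan(βl) = 0.198
For an open-ended stub, Z_in = −jZ_0·cot(βl) = −jZ_0/tan(βl)

X_in ≈ -253 Ω (capacitive)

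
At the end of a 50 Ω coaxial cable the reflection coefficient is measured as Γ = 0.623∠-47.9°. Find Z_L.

Z_L ≈ 55.3 − j83.6 Ω

Z_L = Z_0·(1 + Γ)/(1 − Γ) = 50·(1.42 − j0.462)/(0.582 + j0.462)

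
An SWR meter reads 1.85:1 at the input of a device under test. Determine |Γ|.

|Γ| = (S − 1)/(S + 1) = (1.85 − 1)/(1.85 + 1) = 0.85/2.85

|Γ| ≈ 0.298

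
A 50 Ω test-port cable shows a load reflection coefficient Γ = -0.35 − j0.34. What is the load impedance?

Z_L = Z_0·(1 + Γ)/(1 − Γ) = 50·(0.65 − j0.34)/(1.35 + j0.34)

Z_L ≈ 19.7 − j17.5 Ω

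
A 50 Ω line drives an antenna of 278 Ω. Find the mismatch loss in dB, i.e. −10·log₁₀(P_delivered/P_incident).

Γ = (278 − 50)/(278 + 50) = 0.695
|Γ|² = 0.483, so P_del/P_inc = 1 − |Γ|² = 0.517
ML = −10·log₁₀(1 − |Γ|²)

mismatch loss ≈ 2.87 dB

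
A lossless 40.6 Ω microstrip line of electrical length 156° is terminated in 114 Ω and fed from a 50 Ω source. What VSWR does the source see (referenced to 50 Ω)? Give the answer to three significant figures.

tan(βl) = -0.445
Z_in = Z_0·(Z_L + jZ_0·tanβl)/(Z_0 + jZ_L·tanβl) = 53.3 + j48.6 Ω
Γ_s = (Z_in − Z_s)/(Z_in + Z_s) = (3.3 + j48.6)/(103 + j48.6), |Γ_s| = 0.426
VSWR = (1 + |Γ_s|)/(1 − |Γ_s|)

VSWR ≈ 2.49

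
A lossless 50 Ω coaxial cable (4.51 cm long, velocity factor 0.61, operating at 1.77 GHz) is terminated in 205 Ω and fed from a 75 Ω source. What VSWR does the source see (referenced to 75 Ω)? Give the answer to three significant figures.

VSWR ≈ 3.28

λ = v/f = 0.61·c / 1.77 GHz = 0.103 m
βl = 2π·l/λ = 2π × 0.436 = 157°
tan(βl) = -0.424
Z_in = Z_0·(Z_L + jZ_0·tanβl)/(Z_0 + jZ_L·tanβl) = 60.2 + j83.4 Ω
Γ_s = (Z_in − Z_s)/(Z_in + Z_s) = (-14.8 + j83.4)/(135 + j83.4), |Γ_s| = 0.533
VSWR = (1 + |Γ_s|)/(1 − |Γ_s|)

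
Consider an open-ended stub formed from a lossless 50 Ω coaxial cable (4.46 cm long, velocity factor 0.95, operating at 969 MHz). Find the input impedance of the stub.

λ = v/f = 0.95·c / 969 MHz = 0.294 m
βl = 2π·l/λ = 2π × 0.152 = 54.6°
tan(βl) = 1.41
For an open-ended stub, Z_in = −jZ_0·cot(βl) = −jZ_0/tan(βl)

Z_in ≈ −j35.5 Ω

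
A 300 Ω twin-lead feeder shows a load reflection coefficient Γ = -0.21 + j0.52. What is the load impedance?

Z_L = Z_0·(1 + Γ)/(1 − Γ) = 300·(0.79 + j0.52)/(1.21 − j0.52)

Z_L ≈ 119 + j180 Ω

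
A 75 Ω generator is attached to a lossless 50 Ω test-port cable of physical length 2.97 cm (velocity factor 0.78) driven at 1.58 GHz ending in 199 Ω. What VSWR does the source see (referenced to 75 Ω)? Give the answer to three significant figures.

λ = v/f = 0.78·c / 1.58 GHz = 0.148 m
βl = 2π·l/λ = 2π × 0.201 = 72.2°
tan(βl) = 3.11
Z_in = Z_0·(Z_L + jZ_0·tanβl)/(Z_0 + jZ_L·tanβl) = 13.8 − j14.9 Ω
Γ_s = (Z_in − Z_s)/(Z_in + Z_s) = (-61.2 − j14.9)/(88.8 − j14.9), |Γ_s| = 0.7
VSWR = (1 + |Γ_s|)/(1 − |Γ_s|)

VSWR ≈ 5.67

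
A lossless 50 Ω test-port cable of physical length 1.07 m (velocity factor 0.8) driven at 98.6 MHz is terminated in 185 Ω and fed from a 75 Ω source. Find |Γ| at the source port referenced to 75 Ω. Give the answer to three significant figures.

|Γ| ≈ 0.49

λ = v/f = 0.8·c / 98.6 MHz = 2.43 m
βl = 2π·l/λ = 2π × 0.44 = 158°
tan(βl) = -0.399
Z_in = Z_0·(Z_L + jZ_0·tanβl)/(Z_0 + jZ_L·tanβl) = 67.5 + j79.6 Ω
Γ_s = (Z_in − Z_s)/(Z_in + Z_s) = (-7.53 + j79.6)/(142 + j79.6), |Γ_s| = 0.49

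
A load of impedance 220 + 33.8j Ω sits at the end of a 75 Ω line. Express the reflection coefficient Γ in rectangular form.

Γ = (Z_L − Z_0)/(Z_L + Z_0) = (145 + j33.8)/(295 + j33.8)

Γ ≈ 0.498 + j0.0575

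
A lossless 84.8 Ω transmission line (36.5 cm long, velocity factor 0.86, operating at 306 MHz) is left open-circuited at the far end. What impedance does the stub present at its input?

Z_in ≈ +j189 Ω

λ = v/f = 0.86·c / 306 MHz = 0.843 m
βl = 2π·l/λ = 2π × 0.433 = 156°
tan(βl) = -0.448
For an open-circuited stub, Z_in = −jZ_0·cot(βl) = −jZ_0/tan(βl)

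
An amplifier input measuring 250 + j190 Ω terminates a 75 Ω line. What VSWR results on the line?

VSWR ≈ 5.37

Γ = (Z_L − Z_0)/(Z_L + Z_0) = (175 + j190)/(325 + j190)
|Γ| = 258/376 = 0.686
VSWR = (1 + |Γ|)/(1 − |Γ|) = 1.69/0.314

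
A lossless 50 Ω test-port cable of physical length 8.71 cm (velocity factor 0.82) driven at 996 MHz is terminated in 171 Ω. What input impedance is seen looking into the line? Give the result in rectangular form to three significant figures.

Z_in ≈ 21.8 + j32.8 Ω

λ = v/f = 0.82·c / 996 MHz = 0.247 m
βl = 2π·l/λ = 2π × 0.353 = 127°
tan(βl) = tan(127°) = -1.33
Z_in = Z_0·(Z_L + jZ_0·tanβl)/(Z_0 + jZ_L·tanβl)
     = 50·(171 − j66.5)/(50 − j227)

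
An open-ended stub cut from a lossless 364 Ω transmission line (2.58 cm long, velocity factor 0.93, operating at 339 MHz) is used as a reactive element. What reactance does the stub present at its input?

X_in ≈ -1820 Ω (capacitive)

λ = v/f = 0.93·c / 339 MHz = 0.823 m
βl = 2π·l/λ = 2π × 0.0313 = 11.3°
tan(βl) = 0.2
For an open-ended stub, Z_in = −jZ_0·cot(βl) = −jZ_0/tan(βl)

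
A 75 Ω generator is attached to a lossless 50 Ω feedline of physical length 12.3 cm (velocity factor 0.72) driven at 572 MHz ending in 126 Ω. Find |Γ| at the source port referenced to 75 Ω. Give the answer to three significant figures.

|Γ| ≈ 0.543

λ = v/f = 0.72·c / 572 MHz = 0.378 m
βl = 2π·l/λ = 2π × 0.326 = 117°
tan(βl) = -1.94
Z_in = Z_0·(Z_L + jZ_0·tanβl)/(Z_0 + jZ_L·tanβl) = 24.1 + j20.8 Ω
Γ_s = (Z_in − Z_s)/(Z_in + Z_s) = (-50.9 + j20.8)/(99.1 + j20.8), |Γ_s| = 0.543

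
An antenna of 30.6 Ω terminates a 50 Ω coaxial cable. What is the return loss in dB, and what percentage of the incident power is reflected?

RL ≈ 12.4 dB; 5.79% of incident power reflected

Γ = (30.6 − 50)/(30.6 + 50) = -0.241
RL = −20·log₁₀(0.241) = 12.4 dB
P_refl/P_inc = |Γ|² = 0.0579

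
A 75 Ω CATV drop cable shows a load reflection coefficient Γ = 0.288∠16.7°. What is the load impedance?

Z_L ≈ 129 + j23.4 Ω

Z_L = Z_0·(1 + Γ)/(1 − Γ) = 75·(1.28 + j0.0828)/(0.724 − j0.0828)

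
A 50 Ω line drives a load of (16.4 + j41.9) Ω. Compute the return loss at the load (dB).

Γ = (-33.6 + j41.9)/(66.4 + j41.9), |Γ| = 0.684
RL = −20·log₁₀|Γ| = −20·log₁₀(0.684)

RL ≈ 3.3 dB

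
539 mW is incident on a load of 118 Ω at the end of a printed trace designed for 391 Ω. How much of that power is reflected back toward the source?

Γ = (118 − 391)/(118 + 391) = -0.536
|Γ|² = 0.288
P_refl = |Γ|²·P_inc = 155 mW, P_del = (1 − |Γ|²)·P_inc = 384 mW

P_reflected ≈ 155 mW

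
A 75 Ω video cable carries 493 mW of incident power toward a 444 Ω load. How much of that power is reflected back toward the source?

Γ = (444 − 75)/(444 + 75) = 0.711
|Γ|² = 0.505
P_refl = |Γ|²·P_inc = 249 mW, P_del = (1 − |Γ|²)·P_inc = 244 mW

P_reflected ≈ 249 mW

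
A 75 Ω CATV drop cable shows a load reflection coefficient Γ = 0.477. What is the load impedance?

Z_L = Z_0·(1 + Γ)/(1 − Γ) = 75·(1.48)/(0.523)

Z_L ≈ 212 Ω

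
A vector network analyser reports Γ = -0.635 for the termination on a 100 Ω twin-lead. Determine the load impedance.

Z_L ≈ 22.3 Ω

Z_L = Z_0·(1 + Γ)/(1 − Γ) = 100·(0.365)/(1.64)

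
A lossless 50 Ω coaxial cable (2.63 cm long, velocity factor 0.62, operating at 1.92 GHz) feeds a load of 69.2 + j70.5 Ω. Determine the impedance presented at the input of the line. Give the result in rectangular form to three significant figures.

λ = v/f = 0.62·c / 1.92 GHz = 0.0969 m
βl = 2π·l/λ = 2π × 0.271 = 97.7°
tan(βl) = tan(97.7°) = -7.36
Z_in = Z_0·(Z_L + jZ_0·tanβl)/(Z_0 + jZ_L·tanβl)
     = 50·(69.2 − j298)/(569 − j510)

Z_in ≈ 16.4 − j11.5 Ω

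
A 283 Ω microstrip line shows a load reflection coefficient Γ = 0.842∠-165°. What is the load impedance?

Z_L = Z_0·(1 + Γ)/(1 − Γ) = 283·(0.187 − j0.218)/(1.81 + j0.218)

Z_L ≈ 24.7 − j37 Ω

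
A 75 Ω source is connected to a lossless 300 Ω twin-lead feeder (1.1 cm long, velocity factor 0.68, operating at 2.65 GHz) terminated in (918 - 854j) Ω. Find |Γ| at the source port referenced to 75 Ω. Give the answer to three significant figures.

|Γ| ≈ 0.751

λ = v/f = 0.68·c / 2.65 GHz = 0.077 m
βl = 2π·l/λ = 2π × 0.143 = 51.4°
tan(βl) = 1.25
Z_in = Z_0·(Z_L + jZ_0·tanβl)/(Z_0 + jZ_L·tanβl) = 66.3 − j160 Ω
Γ_s = (Z_in − Z_s)/(Z_in + Z_s) = (-8.69 − j160)/(141 − j160), |Γ_s| = 0.751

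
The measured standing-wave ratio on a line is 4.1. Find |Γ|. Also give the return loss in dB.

|Γ| = (S − 1)/(S + 1) = (4.1 − 1)/(4.1 + 1) = 3.1/5.1
RL = −20·log₁₀|Γ| = −20·log₁₀(0.608)

|Γ| ≈ 0.608; return loss ≈ 4.32 dB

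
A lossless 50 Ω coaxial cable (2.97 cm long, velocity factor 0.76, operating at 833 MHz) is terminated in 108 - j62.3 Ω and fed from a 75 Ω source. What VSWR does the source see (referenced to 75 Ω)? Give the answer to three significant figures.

λ = v/f = 0.76·c / 833 MHz = 0.274 m
βl = 2π·l/λ = 2π × 0.109 = 39.1°
tan(βl) = 0.812
Z_in = Z_0·(Z_L + jZ_0·tanβl)/(Z_0 + jZ_L·tanβl) = 25.2 − j32.7 Ω
Γ_s = (Z_in − Z_s)/(Z_in + Z_s) = (-49.8 − j32.7)/(100 − j32.7), |Γ_s| = 0.566
VSWR = (1 + |Γ_s|)/(1 − |Γ_s|)

VSWR ≈ 3.61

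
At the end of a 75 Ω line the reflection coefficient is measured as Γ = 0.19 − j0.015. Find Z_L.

Z_L = Z_0·(1 + Γ)/(1 − Γ) = 75·(1.19 − j0.015)/(0.81 + j0.015)

Z_L ≈ 110 − j3.43 Ω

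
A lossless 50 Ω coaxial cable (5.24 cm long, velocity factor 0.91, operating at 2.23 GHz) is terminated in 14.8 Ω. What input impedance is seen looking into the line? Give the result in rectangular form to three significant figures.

Z_in ≈ 17.9 − j21.7 Ω

λ = v/f = 0.91·c / 2.23 GHz = 0.122 m
βl = 2π·l/λ = 2π × 0.428 = 154°
tan(βl) = tan(154°) = -0.486
Z_in = Z_0·(Z_L + jZ_0·tanβl)/(Z_0 + jZ_L·tanβl)
     = 50·(14.8 − j24.3)/(50 − j7.19)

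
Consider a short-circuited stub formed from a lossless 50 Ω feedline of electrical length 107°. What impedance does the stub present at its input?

tan(βl) = -3.27
For a short-circuited stub, Z_in = jZ_0·tan(βl)

Z_in ≈ −j164 Ω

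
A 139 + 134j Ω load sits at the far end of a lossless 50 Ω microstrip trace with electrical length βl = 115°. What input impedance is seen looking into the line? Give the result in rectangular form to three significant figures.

tan(βl) = tan(115°) = -2.14
Z_in = Z_0·(Z_L + jZ_0·tanβl)/(Z_0 + jZ_L·tanβl)
     = 50·(139 + j26.8)/(337 − j298)

Z_in ≈ 9.6 + j12.5 Ω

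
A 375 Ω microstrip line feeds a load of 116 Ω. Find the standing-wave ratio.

For a purely resistive load, VSWR = R_L/Z_0 or Z_0/R_L (whichever > 1) = 375/116

VSWR ≈ 3.23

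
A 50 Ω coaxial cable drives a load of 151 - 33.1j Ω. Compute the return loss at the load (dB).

RL ≈ 5.65 dB

Γ = (101 − j33.1)/(201 − j33.1), |Γ| = 0.522
RL = −20·log₁₀|Γ| = −20·log₁₀(0.522)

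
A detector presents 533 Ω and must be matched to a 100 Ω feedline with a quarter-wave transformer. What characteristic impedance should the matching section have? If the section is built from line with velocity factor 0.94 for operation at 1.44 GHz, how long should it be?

Z_qwt = √(Z_0·R_L) = √(100 × 533) = √53300
λ = 0.94·c/f = 0.196 m, so l = λ/4 = 0.049 m

Z_qwt ≈ 231 Ω; length ≈ 4.9 cm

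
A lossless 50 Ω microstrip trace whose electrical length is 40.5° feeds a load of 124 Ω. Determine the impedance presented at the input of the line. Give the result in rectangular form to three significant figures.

Z_in ≈ 39.1 − j40.1 Ω

tan(βl) = tan(40.5°) = 0.854
Z_in = Z_0·(Z_L + jZ_0·tanβl)/(Z_0 + jZ_L·tanβl)
     = 50·(124 + j42.7)/(50 + j106)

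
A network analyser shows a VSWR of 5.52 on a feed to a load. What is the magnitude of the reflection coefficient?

|Γ| = (S − 1)/(S + 1) = (5.52 − 1)/(5.52 + 1) = 4.52/6.52

|Γ| ≈ 0.693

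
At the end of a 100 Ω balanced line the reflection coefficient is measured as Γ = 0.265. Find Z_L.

Z_L = Z_0·(1 + Γ)/(1 − Γ) = 100·(1.27)/(0.735)

Z_L ≈ 172 Ω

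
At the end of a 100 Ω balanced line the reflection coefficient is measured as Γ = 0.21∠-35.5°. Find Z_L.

Z_L ≈ 136 − j34.7 Ω

Z_L = Z_0·(1 + Γ)/(1 − Γ) = 100·(1.17 − j0.122)/(0.829 + j0.122)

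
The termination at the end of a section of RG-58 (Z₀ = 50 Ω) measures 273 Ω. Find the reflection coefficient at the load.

Γ = 0.69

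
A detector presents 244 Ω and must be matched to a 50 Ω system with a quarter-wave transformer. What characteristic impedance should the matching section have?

Z_qwt = √(Z_0·R_L) = √(50 × 244) = √12200

Z_qwt ≈ 110 Ω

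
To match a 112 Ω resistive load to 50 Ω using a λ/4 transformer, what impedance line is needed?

Z_qwt ≈ 74.8 Ω

Z_qwt = √(Z_0·R_L) = √(50 × 112) = √5600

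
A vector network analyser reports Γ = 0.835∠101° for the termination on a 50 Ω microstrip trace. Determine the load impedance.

Z_L ≈ 7.51 + j40.7 Ω

Z_L = Z_0·(1 + Γ)/(1 − Γ) = 50·(0.841 + j0.82)/(1.16 − j0.82)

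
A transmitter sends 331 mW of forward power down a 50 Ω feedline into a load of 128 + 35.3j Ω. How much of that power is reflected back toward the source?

|Γ| = |(78 + j35.3)/(178 + j35.3)| = 0.472
|Γ|² = 0.223
P_refl = |Γ|²·P_inc = 73.7 mW, P_del = (1 − |Γ|²)·P_inc = 257 mW

P_reflected ≈ 73.7 mW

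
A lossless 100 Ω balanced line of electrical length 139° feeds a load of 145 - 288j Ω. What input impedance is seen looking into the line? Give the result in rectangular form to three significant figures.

tan(βl) = tan(139°) = -0.869
Z_in = Z_0·(Z_L + jZ_0·tanβl)/(Z_0 + jZ_L·tanβl)
     = 100·(145 − j375)/(-150 − j126)

Z_in ≈ 66.1 + j194 Ω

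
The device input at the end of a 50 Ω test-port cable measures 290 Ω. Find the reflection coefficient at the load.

Γ = (Z_L − Z_0)/(Z_L + Z_0) = (290 − 50)/(290 + 50) = 240/340

Γ = 0.706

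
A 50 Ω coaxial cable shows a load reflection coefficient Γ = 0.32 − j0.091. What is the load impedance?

Z_L = Z_0·(1 + Γ)/(1 − Γ) = 50·(1.32 − j0.091)/(0.68 + j0.091)

Z_L ≈ 94.5 − j19.3 Ω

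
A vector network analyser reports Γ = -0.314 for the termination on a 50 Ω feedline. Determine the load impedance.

Z_L ≈ 26.1 Ω

Z_L = Z_0·(1 + Γ)/(1 − Γ) = 50·(0.686)/(1.31)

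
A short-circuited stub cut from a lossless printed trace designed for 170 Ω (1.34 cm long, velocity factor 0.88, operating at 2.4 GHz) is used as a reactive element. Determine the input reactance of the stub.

λ = v/f = 0.88·c / 2.4 GHz = 0.11 m
βl = 2π·l/λ = 2π × 0.122 = 43.9°
tan(βl) = 0.961
For a short-circuited stub, Z_in = jZ_0·tan(βl)

X_in ≈ 163 Ω (inductive)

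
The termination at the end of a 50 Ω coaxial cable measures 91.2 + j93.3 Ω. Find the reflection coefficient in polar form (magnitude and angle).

Γ = (Z_L − Z_0)/(Z_L + Z_0) = (41.2 + j93.3)/(141.2 + j93.3)
|Γ| = 102/169 = 0.603

Γ ≈ 0.603 ∠ 32.7°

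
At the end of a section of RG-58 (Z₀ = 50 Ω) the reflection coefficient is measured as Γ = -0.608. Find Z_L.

Z_L = Z_0·(1 + Γ)/(1 − Γ) = 50·(0.392)/(1.61)

Z_L ≈ 12.2 Ω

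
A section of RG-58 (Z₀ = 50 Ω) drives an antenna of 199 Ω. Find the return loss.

RL ≈ 4.46 dB

Γ = (199 − 50)/(199 + 50) = 0.598
RL = −20·log₁₀|Γ| = −20·log₁₀(0.598)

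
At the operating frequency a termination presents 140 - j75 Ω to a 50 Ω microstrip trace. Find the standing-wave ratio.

Γ = (Z_L − Z_0)/(Z_L + Z_0) = (90 − j75)/(190 − j75)
|Γ| = 117/204 = 0.574
VSWR = (1 + |Γ|)/(1 − |Γ|) = 1.57/0.426

VSWR ≈ 3.69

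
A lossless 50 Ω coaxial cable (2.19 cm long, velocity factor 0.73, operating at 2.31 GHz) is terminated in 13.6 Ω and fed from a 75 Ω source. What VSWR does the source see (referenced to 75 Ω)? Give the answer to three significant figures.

λ = v/f = 0.73·c / 2.31 GHz = 0.0948 m
βl = 2π·l/λ = 2π × 0.231 = 83.2°
tan(βl) = 8.34
Z_in = Z_0·(Z_L + jZ_0·tanβl)/(Z_0 + jZ_L·tanβl) = 156 + j62.8 Ω
Γ_s = (Z_in − Z_s)/(Z_in + Z_s) = (81.1 + j62.8)/(231 + j62.8), |Γ_s| = 0.428
VSWR = (1 + |Γ_s|)/(1 − |Γ_s|)

VSWR ≈ 2.5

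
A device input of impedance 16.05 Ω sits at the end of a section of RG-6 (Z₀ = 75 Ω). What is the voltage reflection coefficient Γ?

Γ = -0.647

Γ = (Z_L − Z_0)/(Z_L + Z_0) = (16.05 − 75)/(16.05 + 75) = -58.95/91.05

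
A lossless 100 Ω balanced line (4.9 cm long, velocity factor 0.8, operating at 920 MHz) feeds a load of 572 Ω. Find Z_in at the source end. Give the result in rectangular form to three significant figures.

Z_in ≈ 20.3 − j39.7 Ω

λ = v/f = 0.8·c / 920 MHz = 0.261 m
βl = 2π·l/λ = 2π × 0.188 = 67.6°
tan(βl) = tan(67.6°) = 2.43
Z_in = Z_0·(Z_L + jZ_0·tanβl)/(Z_0 + jZ_L·tanβl)
     = 100·(572 + j243)/(100 + j1390)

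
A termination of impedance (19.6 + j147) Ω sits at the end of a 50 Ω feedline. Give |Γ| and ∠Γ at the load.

Γ ≈ 0.923 ∠ 37°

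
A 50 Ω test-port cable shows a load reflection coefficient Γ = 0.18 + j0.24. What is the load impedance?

Z_L = Z_0·(1 + Γ)/(1 − Γ) = 50·(1.18 + j0.24)/(0.82 − j0.24)

Z_L ≈ 62.3 + j32.9 Ω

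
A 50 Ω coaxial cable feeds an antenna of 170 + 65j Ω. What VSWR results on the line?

VSWR ≈ 3.94

Γ = (Z_L − Z_0)/(Z_L + Z_0) = (120 + j65)/(220 + j65)
|Γ| = 136/229 = 0.595
VSWR = (1 + |Γ|)/(1 − |Γ|) = 1.59/0.405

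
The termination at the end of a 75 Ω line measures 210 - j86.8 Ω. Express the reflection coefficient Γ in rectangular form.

Γ = (Z_L − Z_0)/(Z_L + Z_0) = (135 − j86.8)/(285 − j86.8)

Γ ≈ 0.518 − j0.147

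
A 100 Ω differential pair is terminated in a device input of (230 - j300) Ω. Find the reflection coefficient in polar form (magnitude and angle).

Γ ≈ 0.733 ∠ -24.3°

Γ = (Z_L − Z_0)/(Z_L + Z_0) = (130 − j300)/(330 − j300)
|Γ| = 327/446 = 0.733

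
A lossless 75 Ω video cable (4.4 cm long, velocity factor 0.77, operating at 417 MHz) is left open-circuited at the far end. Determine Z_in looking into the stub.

Z_in ≈ −j138 Ω

λ = v/f = 0.77·c / 417 MHz = 0.554 m
βl = 2π·l/λ = 2π × 0.0794 = 28.6°
tan(βl) = 0.545
For an open-circuited stub, Z_in = −jZ_0·cot(βl) = −jZ_0/tan(βl)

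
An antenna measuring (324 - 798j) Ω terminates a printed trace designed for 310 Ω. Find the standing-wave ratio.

Γ = (Z_L − Z_0)/(Z_L + Z_0) = (14 − j798)/(634 − j798)
|Γ| = 798/1020 = 0.783
VSWR = (1 + |Γ|)/(1 − |Γ|) = 1.78/0.217

VSWR ≈ 8.22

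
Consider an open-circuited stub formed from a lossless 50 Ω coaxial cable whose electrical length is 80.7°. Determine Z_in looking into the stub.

tan(βl) = 6.11
For an open-circuited stub, Z_in = −jZ_0·cot(βl) = −jZ_0/tan(βl)

Z_in ≈ −j8.19 Ω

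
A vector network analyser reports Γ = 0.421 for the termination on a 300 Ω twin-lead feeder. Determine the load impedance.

Z_L ≈ 736 Ω

Z_L = Z_0·(1 + Γ)/(1 − Γ) = 300·(1.42)/(0.579)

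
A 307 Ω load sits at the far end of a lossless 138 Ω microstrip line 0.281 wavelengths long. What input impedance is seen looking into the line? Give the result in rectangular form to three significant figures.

βl = 2π × 0.281 = 101°
tan(βl) = tan(101°) = -5.07
Z_in = Z_0·(Z_L + jZ_0·tanβl)/(Z_0 + jZ_L·tanβl)
     = 138·(307 − j700)/(138 − j1560)

Z_in ≈ 63.9 + j21.6 Ω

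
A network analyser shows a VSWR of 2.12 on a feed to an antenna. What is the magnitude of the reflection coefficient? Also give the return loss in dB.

|Γ| = (S − 1)/(S + 1) = (2.12 − 1)/(2.12 + 1) = 1.12/3.12
RL = −20·log₁₀|Γ| = −20·log₁₀(0.359)

|Γ| ≈ 0.359; return loss ≈ 8.9 dB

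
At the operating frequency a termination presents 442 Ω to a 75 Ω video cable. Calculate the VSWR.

For a purely resistive load, VSWR = R_L/Z_0 or Z_0/R_L (whichever > 1) = 442/75

VSWR ≈ 5.89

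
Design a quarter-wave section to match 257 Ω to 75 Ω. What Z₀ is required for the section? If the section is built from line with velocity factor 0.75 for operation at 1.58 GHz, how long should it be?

Z_qwt = √(Z_0·R_L) = √(75 × 257) = √19280
λ = 0.75·c/f = 0.142 m, so l = λ/4 = 0.0356 m

Z_qwt ≈ 139 Ω; length ≈ 3.56 cm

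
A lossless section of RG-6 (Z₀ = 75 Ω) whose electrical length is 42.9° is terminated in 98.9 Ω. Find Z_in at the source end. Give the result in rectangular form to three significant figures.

tan(βl) = tan(42.9°) = 0.929
Z_in = Z_0·(Z_L + jZ_0·tanβl)/(Z_0 + jZ_L·tanβl)
     = 75·(98.9 + j69.7)/(75 + j91.9)

Z_in ≈ 73.7 − j20.6 Ω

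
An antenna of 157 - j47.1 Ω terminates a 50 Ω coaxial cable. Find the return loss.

Γ = (107 − j47.1)/(207 − j47.1), |Γ| = 0.551
RL = −20·log₁₀|Γ| = −20·log₁₀(0.551)

RL ≈ 5.18 dB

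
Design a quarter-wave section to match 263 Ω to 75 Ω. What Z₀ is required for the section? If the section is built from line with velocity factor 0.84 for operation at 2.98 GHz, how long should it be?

Z_qwt ≈ 140 Ω; length ≈ 2.11 cm

Z_qwt = √(Z_0·R_L) = √(75 × 263) = √19720
λ = 0.84·c/f = 0.0846 m, so l = λ/4 = 0.0211 m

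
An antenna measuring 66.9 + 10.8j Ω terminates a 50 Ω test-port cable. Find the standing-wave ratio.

VSWR ≈ 1.41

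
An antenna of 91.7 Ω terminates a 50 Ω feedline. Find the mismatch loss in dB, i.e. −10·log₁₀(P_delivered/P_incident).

Γ = (91.7 − 50)/(91.7 + 50) = 0.294
|Γ|² = 0.0866, so P_del/P_inc = 1 − |Γ|² = 0.913
ML = −10·log₁₀(1 − |Γ|²)

mismatch loss ≈ 0.393 dB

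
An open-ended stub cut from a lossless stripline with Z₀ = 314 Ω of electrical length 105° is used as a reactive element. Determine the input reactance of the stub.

tan(βl) = -3.73
For an open-ended stub, Z_in = −jZ_0·cot(βl) = −jZ_0/tan(βl)

X_in ≈ 84.1 Ω (inductive)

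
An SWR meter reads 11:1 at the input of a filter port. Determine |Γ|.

|Γ| = (S − 1)/(S + 1) = (11 − 1)/(11 + 1) = 10/12

|Γ| ≈ 0.833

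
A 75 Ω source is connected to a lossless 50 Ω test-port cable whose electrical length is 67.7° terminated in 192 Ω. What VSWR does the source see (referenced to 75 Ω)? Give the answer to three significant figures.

tan(βl) = 2.44
Z_in = Z_0·(Z_L + jZ_0·tanβl)/(Z_0 + jZ_L·tanβl) = 15 − j18.9 Ω
Γ_s = (Z_in − Z_s)/(Z_in + Z_s) = (-60 − j18.9)/(90 − j18.9), |Γ_s| = 0.683
VSWR = (1 + |Γ_s|)/(1 − |Γ_s|)

VSWR ≈ 5.32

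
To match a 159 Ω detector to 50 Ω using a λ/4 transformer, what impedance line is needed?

Z_qwt = √(Z_0·R_L) = √(50 × 159) = √7950

Z_qwt ≈ 89.2 Ω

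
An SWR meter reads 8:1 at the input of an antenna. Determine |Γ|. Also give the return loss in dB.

|Γ| ≈ 0.778; return loss ≈ 2.18 dB

|Γ| = (S − 1)/(S + 1) = (8 − 1)/(8 + 1) = 7/9
RL = −20·log₁₀|Γ| = −20·log₁₀(0.778)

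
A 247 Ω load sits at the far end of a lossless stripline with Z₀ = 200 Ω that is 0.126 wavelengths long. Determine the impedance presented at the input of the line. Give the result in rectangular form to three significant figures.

βl = 2π × 0.126 = 45.4°
tan(βl) = tan(45.4°) = 1.01
Z_in = Z_0·(Z_L + jZ_0·tanβl)/(Z_0 + jZ_L·tanβl)
     = 200·(247 + j203)/(200 + j250)

Z_in ≈ 195 − j41.5 Ω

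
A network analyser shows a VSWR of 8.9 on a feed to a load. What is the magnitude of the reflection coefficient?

|Γ| ≈ 0.798

|Γ| = (S − 1)/(S + 1) = (8.9 − 1)/(8.9 + 1) = 7.9/9.9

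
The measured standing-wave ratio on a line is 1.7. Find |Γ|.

|Γ| ≈ 0.259

|Γ| = (S − 1)/(S + 1) = (1.7 − 1)/(1.7 + 1) = 0.7/2.7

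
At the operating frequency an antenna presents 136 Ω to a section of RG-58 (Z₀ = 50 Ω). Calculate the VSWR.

Γ = (136 − 50)/(136 + 50) = 0.462
VSWR = (1 + 0.462)/(1 − 0.462)

VSWR ≈ 2.72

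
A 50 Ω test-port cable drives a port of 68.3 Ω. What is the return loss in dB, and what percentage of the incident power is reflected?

Γ = (68.3 − 50)/(68.3 + 50) = 0.155
RL = −20·log₁₀(0.155) = 16.2 dB
P_refl/P_inc = |Γ|² = 0.0239

RL ≈ 16.2 dB; 2.39% of incident power reflected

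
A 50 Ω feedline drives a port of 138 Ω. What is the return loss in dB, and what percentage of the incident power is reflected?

Γ = (138 − 50)/(138 + 50) = 0.468
RL = −20·log₁₀(0.468) = 6.59 dB
P_refl/P_inc = |Γ|² = 0.219

RL ≈ 6.59 dB; 21.9% of incident power reflected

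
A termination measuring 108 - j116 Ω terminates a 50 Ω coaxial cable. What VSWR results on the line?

VSWR ≈ 4.91

Γ = (Z_L − Z_0)/(Z_L + Z_0) = (58 − j116)/(158 − j116)
|Γ| = 130/196 = 0.662
VSWR = (1 + |Γ|)/(1 − |Γ|) = 1.66/0.338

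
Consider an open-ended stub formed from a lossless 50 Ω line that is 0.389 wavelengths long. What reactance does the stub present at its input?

X_in ≈ 59.7 Ω (inductive)

βl = 2π × 0.389 = 140°
tan(βl) = -0.838
For an open-ended stub, Z_in = −jZ_0·cot(βl) = −jZ_0/tan(βl)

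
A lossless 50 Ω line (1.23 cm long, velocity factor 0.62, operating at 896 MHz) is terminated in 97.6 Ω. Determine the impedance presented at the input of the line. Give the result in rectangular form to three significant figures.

λ = v/f = 0.62·c / 896 MHz = 0.208 m
βl = 2π·l/λ = 2π × 0.0593 = 21.3°
tan(βl) = tan(21.3°) = 0.39
Z_in = Z_0·(Z_L + jZ_0·tanβl)/(Z_0 + jZ_L·tanβl)
     = 50·(97.6 + j19.5)/(50 + j38.1)

Z_in ≈ 71.1 − j34.7 Ω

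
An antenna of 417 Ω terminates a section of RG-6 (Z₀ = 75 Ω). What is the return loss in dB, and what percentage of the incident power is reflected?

RL ≈ 3.16 dB; 48.3% of incident power reflected

Γ = (417 − 75)/(417 + 75) = 0.695
RL = −20·log₁₀(0.695) = 3.16 dB
P_refl/P_inc = |Γ|² = 0.483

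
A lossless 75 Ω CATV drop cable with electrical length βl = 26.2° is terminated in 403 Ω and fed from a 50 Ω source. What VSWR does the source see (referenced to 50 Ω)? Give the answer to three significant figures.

tan(βl) = 0.492
Z_in = Z_0·(Z_L + jZ_0·tanβl)/(Z_0 + jZ_L·tanβl) = 62.6 − j129 Ω
Γ_s = (Z_in − Z_s)/(Z_in + Z_s) = (12.6 − j129)/(113 − j129), |Γ_s| = 0.756
VSWR = (1 + |Γ_s|)/(1 − |Γ_s|)

VSWR ≈ 7.2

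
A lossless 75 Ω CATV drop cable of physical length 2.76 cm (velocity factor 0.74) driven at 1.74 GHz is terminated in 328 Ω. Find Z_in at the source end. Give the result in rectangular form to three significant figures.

Z_in ≈ 17.9 − j15.2 Ω

λ = v/f = 0.74·c / 1.74 GHz = 0.128 m
βl = 2π·l/λ = 2π × 0.216 = 77.9°
tan(βl) = tan(77.9°) = 4.66
Z_in = Z_0·(Z_L + jZ_0·tanβl)/(Z_0 + jZ_L·tanβl)
     = 75·(328 + j349)/(75 + j1530)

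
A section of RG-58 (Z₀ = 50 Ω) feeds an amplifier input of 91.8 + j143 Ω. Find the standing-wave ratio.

Γ = (Z_L − Z_0)/(Z_L + Z_0) = (41.8 + j143)/(141.8 + j143)
|Γ| = 149/201 = 0.74
VSWR = (1 + |Γ|)/(1 − |Γ|) = 1.74/0.26

VSWR ≈ 6.69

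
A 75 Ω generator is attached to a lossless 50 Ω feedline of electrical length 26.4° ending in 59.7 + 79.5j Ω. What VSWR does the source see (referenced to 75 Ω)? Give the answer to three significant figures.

tan(βl) = 0.496
Z_in = Z_0·(Z_L + jZ_0·tanβl)/(Z_0 + jZ_L·tanβl) = 188 − j33.9 Ω
Γ_s = (Z_in − Z_s)/(Z_in + Z_s) = (113 − j33.9)/(263 − j33.9), |Γ_s| = 0.445
VSWR = (1 + |Γ_s|)/(1 − |Γ_s|)

VSWR ≈ 2.6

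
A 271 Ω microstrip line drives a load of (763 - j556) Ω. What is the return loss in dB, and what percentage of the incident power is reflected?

RL ≈ 3.98 dB; 40% of incident power reflected

Γ = (492 − j556)/(1034 − j556), |Γ| = 0.632
RL = −20·log₁₀(0.632) = 3.98 dB
P_refl/P_inc = |Γ|² = 0.4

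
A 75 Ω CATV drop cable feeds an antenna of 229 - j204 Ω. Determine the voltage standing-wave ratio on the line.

Γ = (Z_L − Z_0)/(Z_L + Z_0) = (154 − j204)/(304 − j204)
|Γ| = 256/366 = 0.698
VSWR = (1 + |Γ|)/(1 − |Γ|) = 1.7/0.302

VSWR ≈ 5.63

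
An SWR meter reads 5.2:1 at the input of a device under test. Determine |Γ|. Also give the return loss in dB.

|Γ| ≈ 0.677; return loss ≈ 3.38 dB

|Γ| = (S − 1)/(S + 1) = (5.2 − 1)/(5.2 + 1) = 4.2/6.2
RL = −20·log₁₀|Γ| = −20·log₁₀(0.677)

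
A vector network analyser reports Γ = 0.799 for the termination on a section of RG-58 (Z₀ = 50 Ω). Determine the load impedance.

Z_L ≈ 448 Ω

Z_L = Z_0·(1 + Γ)/(1 − Γ) = 50·(1.8)/(0.201)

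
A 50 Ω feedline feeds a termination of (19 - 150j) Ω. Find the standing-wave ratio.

VSWR ≈ 26.7

Γ = (Z_L − Z_0)/(Z_L + Z_0) = (-31 − j150)/(69 − j150)
|Γ| = 153/165 = 0.928
VSWR = (1 + |Γ|)/(1 − |Γ|) = 1.93/0.0723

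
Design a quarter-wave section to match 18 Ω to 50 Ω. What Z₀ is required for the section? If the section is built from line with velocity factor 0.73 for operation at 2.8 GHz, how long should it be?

Z_qwt = √(Z_0·R_L) = √(50 × 18) = √900
λ = 0.73·c/f = 0.0782 m, so l = λ/4 = 0.0196 m

Z_qwt ≈ 30 Ω; length ≈ 1.96 cm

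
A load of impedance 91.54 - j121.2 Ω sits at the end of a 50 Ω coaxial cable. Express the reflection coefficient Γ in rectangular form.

Γ ≈ 0.592 − j0.349

Γ = (Z_L − Z_0)/(Z_L + Z_0) = (41.54 − j121.2)/(141.5 − j121.2)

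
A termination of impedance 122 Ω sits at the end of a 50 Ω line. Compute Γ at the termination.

Γ = (Z_L − Z_0)/(Z_L + Z_0) = (122 − 50)/(122 + 50) = 72/172

Γ = 0.419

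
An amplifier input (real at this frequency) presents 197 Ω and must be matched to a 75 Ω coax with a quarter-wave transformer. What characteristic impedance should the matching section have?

Z_qwt ≈ 122 Ω

Z_qwt = √(Z_0·R_L) = √(75 × 197) = √14780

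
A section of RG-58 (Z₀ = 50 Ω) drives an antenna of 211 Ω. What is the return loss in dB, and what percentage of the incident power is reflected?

Γ = (211 − 50)/(211 + 50) = 0.617
RL = −20·log₁₀(0.617) = 4.2 dB
P_refl/P_inc = |Γ|² = 0.381

RL ≈ 4.2 dB; 38.1% of incident power reflected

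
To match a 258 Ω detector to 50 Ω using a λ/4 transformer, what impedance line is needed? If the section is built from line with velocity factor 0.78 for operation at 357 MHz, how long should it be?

Z_qwt ≈ 114 Ω; length ≈ 16.4 cm

Z_qwt = √(Z_0·R_L) = √(50 × 258) = √12900
λ = 0.78·c/f = 0.655 m, so l = λ/4 = 0.164 m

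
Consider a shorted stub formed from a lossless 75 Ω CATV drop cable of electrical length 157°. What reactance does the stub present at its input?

tan(βl) = -0.424
For a shorted stub, Z_in = jZ_0·tan(βl)

X_in ≈ -31.8 Ω (capacitive)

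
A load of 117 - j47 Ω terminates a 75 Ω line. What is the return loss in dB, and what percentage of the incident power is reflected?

Γ = (42 − j47)/(192 − j47), |Γ| = 0.319
RL = −20·log₁₀(0.319) = 9.93 dB
P_refl/P_inc = |Γ|² = 0.102

RL ≈ 9.93 dB; 10.2% of incident power reflected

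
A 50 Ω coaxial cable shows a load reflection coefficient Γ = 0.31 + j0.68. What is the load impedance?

Z_L ≈ 23.5 + j72.5 Ω

Z_L = Z_0·(1 + Γ)/(1 − Γ) = 50·(1.31 + j0.68)/(0.69 − j0.68)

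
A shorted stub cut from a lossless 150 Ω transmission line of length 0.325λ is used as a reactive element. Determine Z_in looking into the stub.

βl = 2π × 0.325 = 117°
tan(βl) = -1.96
For a shorted stub, Z_in = jZ_0·tan(βl)

Z_in ≈ −j294 Ω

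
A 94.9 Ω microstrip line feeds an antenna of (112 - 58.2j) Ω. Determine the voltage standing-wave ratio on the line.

VSWR ≈ 1.79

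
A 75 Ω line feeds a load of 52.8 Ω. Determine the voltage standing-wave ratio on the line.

Γ = (52.8 − 75)/(52.8 + 75) = -0.174
VSWR = (1 + 0.174)/(1 − 0.174)

VSWR ≈ 1.42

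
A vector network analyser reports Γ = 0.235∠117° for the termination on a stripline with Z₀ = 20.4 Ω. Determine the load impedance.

Z_L = Z_0·(1 + Γ)/(1 − Γ) = 20.4·(0.893 + j0.209)/(1.11 − j0.209)

Z_L ≈ 15.2 + j6.73 Ω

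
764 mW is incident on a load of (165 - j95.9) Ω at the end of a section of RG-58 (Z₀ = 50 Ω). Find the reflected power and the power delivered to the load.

|Γ| = |(115 − j95.9)/(215 − j95.9)| = 0.636
|Γ|² = 0.405
P_refl = |Γ|²·P_inc = 309 mW, P_del = (1 − |Γ|²)·P_inc = 455 mW

P_reflected ≈ 309 mW; P_delivered ≈ 455 mW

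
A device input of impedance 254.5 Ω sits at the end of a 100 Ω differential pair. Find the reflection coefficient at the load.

Γ = (Z_L − Z_0)/(Z_L + Z_0) = (254.5 − 100)/(254.5 + 100) = 154.5/354.5

Γ = 0.436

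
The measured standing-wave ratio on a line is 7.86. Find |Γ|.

|Γ| = (S − 1)/(S + 1) = (7.86 − 1)/(7.86 + 1) = 6.86/8.86

|Γ| ≈ 0.774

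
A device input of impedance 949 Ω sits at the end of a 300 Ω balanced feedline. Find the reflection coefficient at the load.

Γ = (Z_L − Z_0)/(Z_L + Z_0) = (949 − 300)/(949 + 300) = 649/1249

Γ = 0.52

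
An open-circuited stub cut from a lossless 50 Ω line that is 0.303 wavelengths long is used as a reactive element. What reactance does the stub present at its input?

X_in ≈ 17.3 Ω (inductive)

βl = 2π × 0.303 = 109°
tan(βl) = -2.89
For an open-circuited stub, Z_in = −jZ_0·cot(βl) = −jZ_0/tan(βl)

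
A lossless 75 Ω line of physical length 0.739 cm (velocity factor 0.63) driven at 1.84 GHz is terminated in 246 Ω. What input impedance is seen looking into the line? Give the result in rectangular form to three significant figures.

λ = v/f = 0.63·c / 1.84 GHz = 0.103 m
βl = 2π·l/λ = 2π × 0.0719 = 25.9°
tan(βl) = tan(25.9°) = 0.486
Z_in = Z_0·(Z_L + jZ_0·tanβl)/(Z_0 + jZ_L·tanβl)
     = 75·(246 + j36.4)/(75 + j119)

Z_in ≈ 86 − j100 Ω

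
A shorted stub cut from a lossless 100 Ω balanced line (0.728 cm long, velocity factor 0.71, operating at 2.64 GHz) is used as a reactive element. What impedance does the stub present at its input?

λ = v/f = 0.71·c / 2.64 GHz = 0.0807 m
βl = 2π·l/λ = 2π × 0.0902 = 32.5°
tan(βl) = 0.637
For a shorted stub, Z_in = jZ_0·tan(βl)

Z_in ≈ +j63.7 Ω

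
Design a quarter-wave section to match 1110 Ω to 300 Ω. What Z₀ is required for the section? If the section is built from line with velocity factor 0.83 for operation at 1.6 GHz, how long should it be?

Z_qwt ≈ 577 Ω; length ≈ 3.89 cm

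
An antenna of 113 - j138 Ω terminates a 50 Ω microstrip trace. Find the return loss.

RL ≈ 2.97 dB

Γ = (63 − j138)/(163 − j138), |Γ| = 0.71
RL = −20·log₁₀|Γ| = −20·log₁₀(0.71)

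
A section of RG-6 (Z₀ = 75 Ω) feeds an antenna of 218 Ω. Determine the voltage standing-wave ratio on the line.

VSWR ≈ 2.91

Γ = (218 − 75)/(218 + 75) = 0.488
VSWR = (1 + 0.488)/(1 − 0.488)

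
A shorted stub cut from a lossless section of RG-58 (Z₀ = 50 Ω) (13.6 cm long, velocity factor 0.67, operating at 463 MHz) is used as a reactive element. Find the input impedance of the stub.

λ = v/f = 0.67·c / 463 MHz = 0.434 m
βl = 2π·l/λ = 2π × 0.313 = 113°
tan(βl) = -2.38
For a shorted stub, Z_in = jZ_0·tan(βl)

Z_in ≈ −j119 Ω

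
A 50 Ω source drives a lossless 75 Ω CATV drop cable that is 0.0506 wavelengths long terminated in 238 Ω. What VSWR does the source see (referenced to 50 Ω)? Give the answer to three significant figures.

VSWR ≈ 4.52

βl = 2π × 0.0506 = 18.2°
tan(βl) = 0.329
Z_in = Z_0·(Z_L + jZ_0·tanβl)/(Z_0 + jZ_L·tanβl) = 126 − j107 Ω
Γ_s = (Z_in − Z_s)/(Z_in + Z_s) = (76.2 − j107)/(176 − j107), |Γ_s| = 0.637
VSWR = (1 + |Γ_s|)/(1 − |Γ_s|)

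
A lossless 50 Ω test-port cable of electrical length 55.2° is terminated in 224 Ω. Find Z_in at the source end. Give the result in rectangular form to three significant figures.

tan(βl) = tan(55.2°) = 1.44
Z_in = Z_0·(Z_L + jZ_0·tanβl)/(Z_0 + jZ_L·tanβl)
     = 50·(224 + j71.9)/(50 + j322)

Z_in ≈ 16.2 − j32.2 Ω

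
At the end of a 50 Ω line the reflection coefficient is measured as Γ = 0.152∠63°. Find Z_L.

Z_L ≈ 55.2 + j15.3 Ω

Z_L = Z_0·(1 + Γ)/(1 − Γ) = 50·(1.07 + j0.135)/(0.931 − j0.135)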